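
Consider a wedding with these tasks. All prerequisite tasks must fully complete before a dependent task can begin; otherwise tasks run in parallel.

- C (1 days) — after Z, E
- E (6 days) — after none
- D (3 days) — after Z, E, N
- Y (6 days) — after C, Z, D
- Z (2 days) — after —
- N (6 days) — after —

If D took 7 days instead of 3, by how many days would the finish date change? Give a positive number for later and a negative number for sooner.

4

Actual critical path: N→D→Y = 6+3+6 = 15 ⇒ 15 days.
D lies on that path, so at 7 days the path becomes 19 days.
No other chain overtakes it, so the finish is 19 days.
Change in finish: 19 − 15 = +4 days.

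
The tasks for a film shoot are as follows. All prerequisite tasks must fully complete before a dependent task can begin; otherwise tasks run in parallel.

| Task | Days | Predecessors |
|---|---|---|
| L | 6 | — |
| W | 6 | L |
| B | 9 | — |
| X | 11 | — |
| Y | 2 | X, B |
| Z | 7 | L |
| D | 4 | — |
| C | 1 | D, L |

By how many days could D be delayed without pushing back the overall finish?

Critical path: X→Y = 11+2 = 13, so the finish is 13 days.
D finishes as early as 4 and must finish by 12.
Float = 13 − 5 = 8.

8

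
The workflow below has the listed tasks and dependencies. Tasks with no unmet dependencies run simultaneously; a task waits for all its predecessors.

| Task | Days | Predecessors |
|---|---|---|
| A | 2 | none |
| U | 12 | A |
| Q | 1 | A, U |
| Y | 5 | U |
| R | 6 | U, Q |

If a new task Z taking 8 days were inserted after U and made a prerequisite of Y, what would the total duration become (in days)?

27

Originally the schedule takes 21 days.
With Z inserted, Y now waits for max(U, Z).
New critical path: A→U→Z→Y = 2+12+8+5 = 27 ⇒ 27 days.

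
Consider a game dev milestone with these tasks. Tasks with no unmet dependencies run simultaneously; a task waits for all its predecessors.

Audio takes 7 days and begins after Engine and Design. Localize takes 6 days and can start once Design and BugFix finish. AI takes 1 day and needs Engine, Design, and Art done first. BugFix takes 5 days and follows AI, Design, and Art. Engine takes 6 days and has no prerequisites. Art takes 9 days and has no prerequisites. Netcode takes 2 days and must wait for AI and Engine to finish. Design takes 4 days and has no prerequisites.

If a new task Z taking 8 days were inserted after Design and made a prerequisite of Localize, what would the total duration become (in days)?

Originally the schedule takes 21 days.
With Z inserted, Localize now waits for max(Design, BugFix, Z).
New critical path: Art→AI→BugFix→Localize = 9+1+5+6 = 21 ⇒ 21 days.

21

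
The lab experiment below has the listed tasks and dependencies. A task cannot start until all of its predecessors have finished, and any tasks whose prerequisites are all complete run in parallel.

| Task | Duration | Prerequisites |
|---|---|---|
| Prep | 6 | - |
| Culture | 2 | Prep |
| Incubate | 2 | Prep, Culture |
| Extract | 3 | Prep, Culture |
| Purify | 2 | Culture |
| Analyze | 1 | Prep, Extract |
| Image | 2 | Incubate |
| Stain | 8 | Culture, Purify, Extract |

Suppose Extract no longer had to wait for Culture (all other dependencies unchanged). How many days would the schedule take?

18

With the dependency in place, Prep→Culture→Extract→Stain = 6+2+3+8 = 19 sets the finish at 19 days.
Without Culture→Extract, Extract's earliest start moves from 8 to 6.
New critical path: Prep→Culture→Purify→Stain = 6+2+2+8 = 18 ⇒ 18 days.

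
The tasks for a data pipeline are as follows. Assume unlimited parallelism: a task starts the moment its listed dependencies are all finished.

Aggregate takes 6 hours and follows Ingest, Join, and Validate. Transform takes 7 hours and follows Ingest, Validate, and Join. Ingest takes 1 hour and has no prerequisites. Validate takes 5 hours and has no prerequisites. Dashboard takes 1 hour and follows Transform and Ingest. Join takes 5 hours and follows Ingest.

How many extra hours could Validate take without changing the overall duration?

1

Ingest→Join→Transform→Dashboard = 1+5+7+1 = 14 sets the makespan at 14 hours.
Longest path through Validate: 13 hours (earliest finish 5, latest finish 6).
Slack of Validate = 1 − 0 = 1 hour.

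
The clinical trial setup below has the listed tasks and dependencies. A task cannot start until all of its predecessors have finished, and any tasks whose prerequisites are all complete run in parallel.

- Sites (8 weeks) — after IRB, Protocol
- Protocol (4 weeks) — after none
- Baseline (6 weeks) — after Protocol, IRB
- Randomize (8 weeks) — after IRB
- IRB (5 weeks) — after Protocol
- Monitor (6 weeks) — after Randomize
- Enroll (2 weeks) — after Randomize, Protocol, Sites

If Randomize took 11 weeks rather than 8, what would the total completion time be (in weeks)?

26

The binding path is Protocol→IRB→Randomize→Monitor = 4+5+8+6 = 23; finish at 23 weeks.
Randomize is on the critical path; changing it to 11 makes that path 26 weeks.
That remains the longest chain; total 26 weeks.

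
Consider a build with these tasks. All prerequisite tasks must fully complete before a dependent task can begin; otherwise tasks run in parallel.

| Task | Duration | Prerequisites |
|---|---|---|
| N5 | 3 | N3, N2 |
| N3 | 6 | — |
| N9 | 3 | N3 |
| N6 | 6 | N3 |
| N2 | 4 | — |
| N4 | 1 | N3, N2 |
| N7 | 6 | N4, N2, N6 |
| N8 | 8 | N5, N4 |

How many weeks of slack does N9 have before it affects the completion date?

9

N3→N6→N7 = 6+6+6 = 18 sets the makespan at 18 weeks.
Longest path through N9: 9 weeks (earliest finish 9, latest finish 18).
So N9 can slip 18 − 9 = 9 weeks.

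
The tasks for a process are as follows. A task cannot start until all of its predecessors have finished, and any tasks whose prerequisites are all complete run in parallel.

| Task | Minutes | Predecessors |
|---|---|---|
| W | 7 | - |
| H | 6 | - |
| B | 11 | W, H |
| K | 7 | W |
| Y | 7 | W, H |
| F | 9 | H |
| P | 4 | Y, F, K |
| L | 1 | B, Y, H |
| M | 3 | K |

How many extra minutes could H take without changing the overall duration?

0

W→B→L = 7+11+1 = 19 sets the makespan at 19 minutes.
The longest chain containing H totals 19 minutes.
So H can slip 6 − 6 = 0 minutes.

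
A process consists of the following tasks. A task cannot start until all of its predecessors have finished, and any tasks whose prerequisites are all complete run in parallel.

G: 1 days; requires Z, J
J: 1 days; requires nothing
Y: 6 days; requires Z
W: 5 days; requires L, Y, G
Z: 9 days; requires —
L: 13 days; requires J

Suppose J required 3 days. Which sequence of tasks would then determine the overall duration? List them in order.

J, L, W

Critical path before the change: Z→Y→W = 9+6+5 = 20 giving 20 days.
J has 1 day of float (longest path through it is 19).
New critical path: J→L→W = 3+13+5 = 21 ⇒ 21 days.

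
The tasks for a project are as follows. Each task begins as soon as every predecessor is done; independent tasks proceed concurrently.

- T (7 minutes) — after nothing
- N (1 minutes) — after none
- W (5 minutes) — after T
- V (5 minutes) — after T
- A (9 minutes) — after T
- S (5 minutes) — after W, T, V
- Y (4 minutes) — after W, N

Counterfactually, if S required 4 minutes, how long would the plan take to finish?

16

Actual critical path: T→W→S = 7+5+5 = 17 ⇒ 17 minutes.
S is on the critical path; changing it to 4 makes that path 16 minutes.
No other chain overtakes it, so the finish is 16 minutes.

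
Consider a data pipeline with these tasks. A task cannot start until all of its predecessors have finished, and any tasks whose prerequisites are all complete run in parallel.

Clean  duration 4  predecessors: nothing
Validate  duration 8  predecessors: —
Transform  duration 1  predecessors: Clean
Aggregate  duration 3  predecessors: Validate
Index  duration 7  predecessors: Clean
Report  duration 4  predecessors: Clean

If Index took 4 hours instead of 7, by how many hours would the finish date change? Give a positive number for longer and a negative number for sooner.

0

Actual critical path: Clean→Index = 4+7 = 11 ⇒ 11 hours.
Index is on the critical path; changing it to 4 makes that path 8 hours.
New critical path: Validate→Aggregate = 8+3 = 11 ⇒ 11 hours.
Change in finish: 11 − 11 = +0 hours.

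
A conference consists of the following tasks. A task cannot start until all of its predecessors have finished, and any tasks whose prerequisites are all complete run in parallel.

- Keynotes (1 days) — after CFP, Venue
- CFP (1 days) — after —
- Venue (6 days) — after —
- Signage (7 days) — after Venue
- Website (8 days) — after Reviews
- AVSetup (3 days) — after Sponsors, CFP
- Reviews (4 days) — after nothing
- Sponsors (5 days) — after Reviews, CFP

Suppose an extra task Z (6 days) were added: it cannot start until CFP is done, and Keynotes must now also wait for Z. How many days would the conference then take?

Originally the conference takes 13 days.
With Z inserted, Keynotes now waits for max(CFP, Venue, Z).
New critical path: Venue→Signage = 6+7 = 13 ⇒ 13 days.

13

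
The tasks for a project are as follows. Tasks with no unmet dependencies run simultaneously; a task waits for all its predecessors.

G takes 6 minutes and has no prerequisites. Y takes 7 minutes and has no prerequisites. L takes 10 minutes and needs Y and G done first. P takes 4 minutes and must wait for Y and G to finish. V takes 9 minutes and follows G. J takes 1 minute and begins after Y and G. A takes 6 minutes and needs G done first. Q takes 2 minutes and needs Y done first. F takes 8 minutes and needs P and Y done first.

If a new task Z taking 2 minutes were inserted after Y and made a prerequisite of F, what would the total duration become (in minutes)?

Originally the project takes 19 minutes.
With Z inserted, F now waits for max(P, Y, Z).
New critical path: Y→P→F = 7+4+8 = 19 ⇒ 19 minutes.

19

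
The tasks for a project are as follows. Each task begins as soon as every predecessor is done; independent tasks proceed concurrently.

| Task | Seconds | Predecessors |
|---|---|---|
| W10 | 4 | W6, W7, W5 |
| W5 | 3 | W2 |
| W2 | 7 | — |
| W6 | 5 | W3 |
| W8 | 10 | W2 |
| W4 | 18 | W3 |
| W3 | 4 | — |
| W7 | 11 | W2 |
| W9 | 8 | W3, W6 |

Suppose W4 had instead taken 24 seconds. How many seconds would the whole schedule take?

Baseline: W3→W4 = 4+18 = 22 → 22 seconds.
W4 lies on that path, so at 24 seconds the path becomes 28 seconds.
No other chain overtakes it, so the finish is 28 seconds.

28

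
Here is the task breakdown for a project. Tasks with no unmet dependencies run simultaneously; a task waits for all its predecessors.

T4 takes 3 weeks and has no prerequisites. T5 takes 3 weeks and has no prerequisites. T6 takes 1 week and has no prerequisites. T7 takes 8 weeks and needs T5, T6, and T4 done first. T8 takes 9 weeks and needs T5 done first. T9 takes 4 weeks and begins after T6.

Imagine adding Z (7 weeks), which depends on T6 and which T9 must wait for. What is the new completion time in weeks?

Originally the project takes 12 weeks.
With Z inserted, T9 now waits for max(T6, Z).
New critical path: T5→T8 = 3+9 = 12 ⇒ 12 weeks.

12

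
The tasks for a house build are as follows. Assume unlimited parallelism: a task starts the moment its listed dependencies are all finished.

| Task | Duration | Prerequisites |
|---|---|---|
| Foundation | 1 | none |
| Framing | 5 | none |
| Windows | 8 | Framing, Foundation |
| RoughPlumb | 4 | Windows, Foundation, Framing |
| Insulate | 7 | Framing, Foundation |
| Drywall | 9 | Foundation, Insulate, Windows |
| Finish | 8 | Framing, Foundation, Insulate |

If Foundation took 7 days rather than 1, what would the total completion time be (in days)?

As given, the longest chain is Framing→Windows→Drywall = 5+8+9 = 22, so the finish is 22 days.
Foundation has 4 days of float (longest path through it is 18).
The binding chain switches to Foundation→Windows→Drywall = 7+8+9 = 24; finish 24 days.

24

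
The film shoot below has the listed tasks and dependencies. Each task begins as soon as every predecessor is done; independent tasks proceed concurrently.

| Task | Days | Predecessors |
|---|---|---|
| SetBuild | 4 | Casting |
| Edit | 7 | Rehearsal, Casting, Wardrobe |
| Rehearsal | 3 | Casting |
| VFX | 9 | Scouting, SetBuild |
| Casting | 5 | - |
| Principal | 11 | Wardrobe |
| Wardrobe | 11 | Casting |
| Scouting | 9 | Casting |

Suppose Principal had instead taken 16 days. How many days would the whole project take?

The binding path is Casting→Wardrobe→Principal = 5+11+11 = 27; finish at 27 days.
Principal is on the critical path; changing it to 16 makes that path 32 days.
That remains the longest chain; total 32 days.

32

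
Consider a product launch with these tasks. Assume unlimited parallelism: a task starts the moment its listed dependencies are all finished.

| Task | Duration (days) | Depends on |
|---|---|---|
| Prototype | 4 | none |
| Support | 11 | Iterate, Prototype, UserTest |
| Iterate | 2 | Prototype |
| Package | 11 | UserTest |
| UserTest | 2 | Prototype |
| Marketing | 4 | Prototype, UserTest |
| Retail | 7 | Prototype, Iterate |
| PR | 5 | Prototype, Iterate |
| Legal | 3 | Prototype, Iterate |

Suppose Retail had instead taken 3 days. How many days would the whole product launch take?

As given, the longest chain is Prototype→UserTest→Package = 4+2+11 = 17, so the finish is 17 days.
The longest path through Retail is only 13 days, so Retail has float 4.
No other chain overtakes it, so the finish is 17 days.

17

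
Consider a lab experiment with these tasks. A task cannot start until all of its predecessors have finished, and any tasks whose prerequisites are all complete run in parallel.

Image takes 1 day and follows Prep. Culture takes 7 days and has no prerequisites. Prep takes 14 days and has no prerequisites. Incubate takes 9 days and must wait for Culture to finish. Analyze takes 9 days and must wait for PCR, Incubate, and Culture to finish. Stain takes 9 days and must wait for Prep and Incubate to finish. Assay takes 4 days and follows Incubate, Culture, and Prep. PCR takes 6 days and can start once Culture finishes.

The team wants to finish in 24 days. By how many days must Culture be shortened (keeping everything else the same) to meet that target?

1

Current finish: 25 days; target: 24.
Culture is on every critical path, so each day cut from Culture cuts the finish by one (this holds down to a finish of 23).
Need 25 − 24 = 1 day off Culture → Culture becomes 6 days, finish becomes 24.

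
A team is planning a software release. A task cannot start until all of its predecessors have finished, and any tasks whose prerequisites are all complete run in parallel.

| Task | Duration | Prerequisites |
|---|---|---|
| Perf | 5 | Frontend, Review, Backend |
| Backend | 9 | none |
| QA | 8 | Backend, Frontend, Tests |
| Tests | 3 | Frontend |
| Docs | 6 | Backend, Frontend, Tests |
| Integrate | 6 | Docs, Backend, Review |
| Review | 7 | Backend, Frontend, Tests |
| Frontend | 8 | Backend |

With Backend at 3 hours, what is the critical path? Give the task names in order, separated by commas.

Backend, Frontend, Tests, Review, Integrate

Critical path before the change: Backend→Frontend→Tests→Review→Integrate = 9+8+3+7+6 = 33 giving 33 hours.
Since Backend is critical, the -6 change carries straight to that chain (now 27 hours).
No other chain overtakes it, so the finish is 27 hours.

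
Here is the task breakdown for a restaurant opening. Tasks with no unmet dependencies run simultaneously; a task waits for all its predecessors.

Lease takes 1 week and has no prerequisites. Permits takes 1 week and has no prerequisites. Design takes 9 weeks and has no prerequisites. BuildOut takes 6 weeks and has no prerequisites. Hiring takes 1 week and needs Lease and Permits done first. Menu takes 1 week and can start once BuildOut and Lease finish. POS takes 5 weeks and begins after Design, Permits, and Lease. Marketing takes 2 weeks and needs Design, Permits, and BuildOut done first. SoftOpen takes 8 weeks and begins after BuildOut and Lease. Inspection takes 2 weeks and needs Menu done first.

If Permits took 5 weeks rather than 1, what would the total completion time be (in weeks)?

14

As given, the longest chain is Design→POS = 9+5 = 14, so the finish is 14 weeks.
Permits is off the critical path — its longest chain is 6 weeks, giving 8 of slack.
The critical path is still Design→POS; finish is now 14 weeks.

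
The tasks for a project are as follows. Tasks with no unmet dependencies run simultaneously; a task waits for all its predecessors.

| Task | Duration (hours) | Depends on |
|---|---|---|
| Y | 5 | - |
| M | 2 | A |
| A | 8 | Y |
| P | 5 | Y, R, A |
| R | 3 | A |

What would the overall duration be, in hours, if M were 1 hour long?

21

Actual critical path: Y→A→R→P = 5+8+3+5 = 21 ⇒ 21 hours.
M is off the critical path — its longest chain is 15 hours, giving 6 of slack.
No other chain overtakes it, so the finish is 21 hours.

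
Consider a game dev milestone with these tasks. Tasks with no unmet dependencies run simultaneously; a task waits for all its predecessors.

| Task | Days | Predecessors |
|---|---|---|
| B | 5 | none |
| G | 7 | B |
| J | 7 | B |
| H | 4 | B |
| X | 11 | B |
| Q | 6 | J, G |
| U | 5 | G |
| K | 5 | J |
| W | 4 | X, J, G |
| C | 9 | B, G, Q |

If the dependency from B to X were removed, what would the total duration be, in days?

27

With the dependency in place, B→G→Q→C = 5+7+6+9 = 27 sets the finish at 27 days.
Without B→X, X's earliest start moves from 5 to 0.
The longest chain is now B→G→Q→C = 5+7+6+9 = 27, so the game dev milestone takes 27 days.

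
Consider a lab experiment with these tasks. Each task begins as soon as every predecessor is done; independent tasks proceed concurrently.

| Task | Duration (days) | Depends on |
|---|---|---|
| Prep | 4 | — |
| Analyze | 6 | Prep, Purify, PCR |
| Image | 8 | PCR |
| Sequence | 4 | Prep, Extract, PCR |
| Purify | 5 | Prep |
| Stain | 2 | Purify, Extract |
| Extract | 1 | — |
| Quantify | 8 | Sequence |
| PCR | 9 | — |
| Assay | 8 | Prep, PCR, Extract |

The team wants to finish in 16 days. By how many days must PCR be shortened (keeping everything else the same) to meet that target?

5

Current finish: 21 days; target: 16.
PCR is on every critical path, so each day cut from PCR cuts the finish by one (this holds down to a finish of 16).
Need 21 − 16 = 5 days off PCR → PCR becomes 4 days, finish becomes 16.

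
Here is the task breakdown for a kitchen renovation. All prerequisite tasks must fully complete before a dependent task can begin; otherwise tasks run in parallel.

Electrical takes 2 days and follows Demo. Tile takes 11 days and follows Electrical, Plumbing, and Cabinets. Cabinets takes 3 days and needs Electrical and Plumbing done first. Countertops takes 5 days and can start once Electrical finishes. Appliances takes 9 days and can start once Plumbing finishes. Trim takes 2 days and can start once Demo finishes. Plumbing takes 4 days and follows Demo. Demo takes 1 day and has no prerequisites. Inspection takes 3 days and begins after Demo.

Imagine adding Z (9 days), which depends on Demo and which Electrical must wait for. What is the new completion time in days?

Originally the kitchen renovation takes 19 days.
With Z inserted, Electrical now waits for max(Demo, Z).
New critical path: Demo→Z→Electrical→Cabinets→Tile = 1+9+2+3+11 = 26 ⇒ 26 days.

26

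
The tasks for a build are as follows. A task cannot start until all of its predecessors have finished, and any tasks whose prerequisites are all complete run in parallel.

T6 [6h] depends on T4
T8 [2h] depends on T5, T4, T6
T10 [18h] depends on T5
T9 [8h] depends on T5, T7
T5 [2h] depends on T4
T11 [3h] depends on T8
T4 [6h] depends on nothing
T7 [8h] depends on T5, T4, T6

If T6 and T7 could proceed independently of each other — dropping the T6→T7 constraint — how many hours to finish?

Before: longest chain T4→T6→T7→T9 = 6+6+8+8 = 28, finish 28.
Without T6→T7, T7's earliest start moves from 12 to 8.
The longest chain is now T4→T5→T10 = 6+2+18 = 26, so the job takes 26 hours.

26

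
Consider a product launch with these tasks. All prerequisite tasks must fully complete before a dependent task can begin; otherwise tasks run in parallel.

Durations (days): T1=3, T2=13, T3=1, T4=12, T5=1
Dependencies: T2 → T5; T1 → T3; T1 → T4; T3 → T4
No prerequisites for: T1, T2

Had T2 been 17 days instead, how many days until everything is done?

The binding path is T1→T3→T4 = 3+1+12 = 16; finish at 16 days.
The longest path through T2 is only 14 days, so T2 has float 2.
The binding chain switches to T2→T5 = 17+1 = 18; finish 18 days.

18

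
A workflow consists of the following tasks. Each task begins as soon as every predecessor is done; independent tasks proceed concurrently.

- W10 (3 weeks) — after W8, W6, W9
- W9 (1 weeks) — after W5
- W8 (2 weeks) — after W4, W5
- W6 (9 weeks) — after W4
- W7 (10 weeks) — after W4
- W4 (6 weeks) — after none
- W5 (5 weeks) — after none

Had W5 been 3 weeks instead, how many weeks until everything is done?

18

As given, the longest chain is W4→W6→W10 = 6+9+3 = 18, so the finish is 18 weeks.
W5 is off the critical path — its longest chain is 10 weeks, giving 8 of slack.
The critical path is still W4→W6→W10; finish is now 18 weeks.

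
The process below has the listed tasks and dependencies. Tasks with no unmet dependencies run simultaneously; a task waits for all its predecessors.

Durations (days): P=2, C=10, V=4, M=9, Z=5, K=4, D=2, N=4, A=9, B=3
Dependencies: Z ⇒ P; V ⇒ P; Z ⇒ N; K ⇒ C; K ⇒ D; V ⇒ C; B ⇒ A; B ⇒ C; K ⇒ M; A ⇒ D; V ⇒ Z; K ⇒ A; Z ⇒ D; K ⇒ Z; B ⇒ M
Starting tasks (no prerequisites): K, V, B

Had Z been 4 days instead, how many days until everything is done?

Baseline: K→A→D = 4+9+2 = 15 → 15 days.
The longest path through Z is only 13 days, so Z has float 2.
The critical path is still K→A→D; finish is now 15 days.

15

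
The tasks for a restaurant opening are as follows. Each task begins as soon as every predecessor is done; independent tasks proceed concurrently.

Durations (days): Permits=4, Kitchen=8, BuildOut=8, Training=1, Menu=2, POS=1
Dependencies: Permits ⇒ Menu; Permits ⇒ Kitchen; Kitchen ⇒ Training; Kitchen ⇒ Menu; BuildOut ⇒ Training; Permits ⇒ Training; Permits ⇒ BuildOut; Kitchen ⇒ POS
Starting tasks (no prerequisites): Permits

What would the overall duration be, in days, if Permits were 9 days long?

Critical path before the change: Permits→Kitchen→Menu = 4+8+2 = 14 giving 14 days.
Since Permits is critical, the +5 change carries straight to that chain (now 19 days).
No other chain overtakes it, so the finish is 19 days.

19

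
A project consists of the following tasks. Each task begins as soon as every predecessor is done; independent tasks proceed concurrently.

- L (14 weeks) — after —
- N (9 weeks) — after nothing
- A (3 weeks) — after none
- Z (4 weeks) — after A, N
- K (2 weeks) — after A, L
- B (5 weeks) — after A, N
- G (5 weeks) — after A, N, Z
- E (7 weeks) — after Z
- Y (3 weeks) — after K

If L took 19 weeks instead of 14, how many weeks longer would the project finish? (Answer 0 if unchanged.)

Baseline: N→Z→E = 9+4+7 = 20 → 20 weeks.
L is off the critical path — its longest chain is 19 weeks, giving 1 of slack.
Now L→K→Y = 19+2+3 = 24 is longest, so the finish becomes 24 weeks.
Change in finish: 24 − 20 = +4 weeks.

4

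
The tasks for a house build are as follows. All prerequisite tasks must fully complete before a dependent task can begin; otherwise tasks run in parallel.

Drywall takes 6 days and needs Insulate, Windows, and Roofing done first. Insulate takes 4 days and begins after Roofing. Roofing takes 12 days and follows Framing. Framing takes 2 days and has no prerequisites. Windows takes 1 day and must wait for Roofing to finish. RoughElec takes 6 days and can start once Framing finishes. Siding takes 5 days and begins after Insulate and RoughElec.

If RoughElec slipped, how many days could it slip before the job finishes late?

11

The longest chain is Framing→Roofing→Insulate→Drywall = 2+12+4+6 = 24; overall finish 24 days.
Longest path through RoughElec: 13 days (earliest finish 8, latest finish 19).
Float = 24 − 13 = 11.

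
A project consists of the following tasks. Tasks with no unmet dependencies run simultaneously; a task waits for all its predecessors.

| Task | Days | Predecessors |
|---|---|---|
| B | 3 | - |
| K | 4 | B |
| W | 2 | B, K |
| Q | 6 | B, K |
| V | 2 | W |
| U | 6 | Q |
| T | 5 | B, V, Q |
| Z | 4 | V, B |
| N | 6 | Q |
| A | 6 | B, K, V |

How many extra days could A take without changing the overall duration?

2

Critical path: B→K→Q→U = 3+4+6+6 = 19, so the finish is 19 days.
Longest path through A: 17 days (earliest finish 17, latest finish 19).
So A can slip 19 − 17 = 2 days.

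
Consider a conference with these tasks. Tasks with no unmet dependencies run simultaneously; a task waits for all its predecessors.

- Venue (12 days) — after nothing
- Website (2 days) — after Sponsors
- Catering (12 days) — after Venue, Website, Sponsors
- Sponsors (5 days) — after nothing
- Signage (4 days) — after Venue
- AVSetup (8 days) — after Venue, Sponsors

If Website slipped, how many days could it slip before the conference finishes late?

5

Venue→Catering = 12+12 = 24 sets the makespan at 24 days.
Longest path through Website: 19 days (earliest finish 7, latest finish 12).
Slack of Website = 10 − 5 = 5 days.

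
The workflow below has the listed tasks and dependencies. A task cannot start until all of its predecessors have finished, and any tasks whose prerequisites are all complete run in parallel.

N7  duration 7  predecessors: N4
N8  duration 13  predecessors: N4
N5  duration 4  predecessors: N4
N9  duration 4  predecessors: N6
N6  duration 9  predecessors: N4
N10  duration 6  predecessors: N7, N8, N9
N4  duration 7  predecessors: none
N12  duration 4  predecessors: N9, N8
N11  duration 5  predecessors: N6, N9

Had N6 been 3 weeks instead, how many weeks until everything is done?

26

As given, the longest chain is N4→N6→N9→N10 = 7+9+4+6 = 26, so the finish is 26 weeks.
Since N6 is critical, the -6 change carries straight to that chain (now 20 weeks).
Now N4→N8→N10 = 7+13+6 = 26 is longest, so the finish becomes 26 weeks.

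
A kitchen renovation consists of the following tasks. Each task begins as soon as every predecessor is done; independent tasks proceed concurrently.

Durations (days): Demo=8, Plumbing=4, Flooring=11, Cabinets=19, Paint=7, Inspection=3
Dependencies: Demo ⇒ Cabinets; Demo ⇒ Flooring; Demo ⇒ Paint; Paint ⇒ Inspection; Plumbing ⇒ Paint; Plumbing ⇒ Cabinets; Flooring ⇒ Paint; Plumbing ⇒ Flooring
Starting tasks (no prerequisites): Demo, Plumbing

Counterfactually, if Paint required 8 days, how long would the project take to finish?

30

The binding path is Demo→Flooring→Paint→Inspection = 8+11+7+3 = 29; finish at 29 days.
Paint lies on that path, so at 8 days the path becomes 30 days.
That remains the longest chain; total 30 days.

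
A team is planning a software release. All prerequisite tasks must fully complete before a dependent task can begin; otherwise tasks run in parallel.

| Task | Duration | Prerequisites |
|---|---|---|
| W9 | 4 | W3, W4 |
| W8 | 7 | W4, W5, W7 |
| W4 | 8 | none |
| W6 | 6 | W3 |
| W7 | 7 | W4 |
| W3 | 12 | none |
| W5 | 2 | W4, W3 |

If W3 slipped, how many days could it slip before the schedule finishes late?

1

Critical path: W4→W7→W8 = 8+7+7 = 22, so the finish is 22 days.
W3 finishes as early as 12 and must finish by 13.
So W3 can slip 13 − 12 = 1 day.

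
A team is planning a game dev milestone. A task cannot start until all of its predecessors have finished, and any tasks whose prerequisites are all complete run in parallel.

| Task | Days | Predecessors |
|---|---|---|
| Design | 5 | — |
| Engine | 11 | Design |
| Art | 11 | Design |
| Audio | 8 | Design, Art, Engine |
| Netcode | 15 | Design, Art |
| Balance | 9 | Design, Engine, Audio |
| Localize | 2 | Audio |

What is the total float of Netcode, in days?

Design→Engine→Audio→Balance = 5+11+8+9 = 33 sets the makespan at 33 days.
Longest path through Netcode: 31 days (earliest finish 31, latest finish 33).
So Netcode can slip 33 − 31 = 2 days.

2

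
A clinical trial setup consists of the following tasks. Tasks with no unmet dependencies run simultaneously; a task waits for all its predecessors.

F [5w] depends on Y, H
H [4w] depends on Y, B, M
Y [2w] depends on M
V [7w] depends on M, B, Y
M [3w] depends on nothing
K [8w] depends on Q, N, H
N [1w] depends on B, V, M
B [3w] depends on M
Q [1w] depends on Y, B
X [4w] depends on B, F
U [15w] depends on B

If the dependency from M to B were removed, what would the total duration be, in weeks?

Before: longest chain M→B→V→N→K = 3+3+7+1+8 = 22, finish 22.
Without M→B, B's earliest start moves from 3 to 0.
New critical path: M→Y→V→N→K = 3+2+7+1+8 = 21 ⇒ 21 weeks.

21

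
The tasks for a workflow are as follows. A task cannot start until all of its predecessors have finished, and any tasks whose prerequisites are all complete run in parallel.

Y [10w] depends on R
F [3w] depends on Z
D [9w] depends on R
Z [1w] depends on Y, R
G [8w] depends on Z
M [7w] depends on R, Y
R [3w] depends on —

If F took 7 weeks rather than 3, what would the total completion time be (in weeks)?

22

The binding path is R→Y→Z→G = 3+10+1+8 = 22; finish at 22 weeks.
F has 5 weeks of float (longest path through it is 17).
The critical path is still R→Y→Z→G; finish is now 22 weeks.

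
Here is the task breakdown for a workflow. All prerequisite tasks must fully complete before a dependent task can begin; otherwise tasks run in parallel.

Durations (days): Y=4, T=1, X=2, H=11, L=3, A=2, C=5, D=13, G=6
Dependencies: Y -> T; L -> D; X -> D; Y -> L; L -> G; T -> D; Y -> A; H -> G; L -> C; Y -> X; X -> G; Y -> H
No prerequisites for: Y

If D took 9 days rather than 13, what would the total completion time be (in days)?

Baseline: Y→H→G = 4+11+6 = 21 → 21 days.
The longest path through D is only 20 days, so D has float 1.
That remains the longest chain; total 21 days.

21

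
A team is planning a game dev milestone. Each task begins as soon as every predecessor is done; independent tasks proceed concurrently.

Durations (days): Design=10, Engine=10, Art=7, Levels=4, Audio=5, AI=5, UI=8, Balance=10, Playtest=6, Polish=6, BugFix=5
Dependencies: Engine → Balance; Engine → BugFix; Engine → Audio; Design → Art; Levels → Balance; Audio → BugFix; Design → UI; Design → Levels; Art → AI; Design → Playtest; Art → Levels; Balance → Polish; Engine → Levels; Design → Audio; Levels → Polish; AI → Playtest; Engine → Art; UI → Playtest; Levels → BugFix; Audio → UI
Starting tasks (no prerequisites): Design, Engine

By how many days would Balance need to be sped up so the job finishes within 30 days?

Current finish: 37 days; target: 30.
Balance is on every critical path, so each day cut from Balance cuts the finish by one (this holds down to a finish of 29).
Need 37 − 30 = 7 days off Balance → Balance becomes 3 days, finish becomes 30.

7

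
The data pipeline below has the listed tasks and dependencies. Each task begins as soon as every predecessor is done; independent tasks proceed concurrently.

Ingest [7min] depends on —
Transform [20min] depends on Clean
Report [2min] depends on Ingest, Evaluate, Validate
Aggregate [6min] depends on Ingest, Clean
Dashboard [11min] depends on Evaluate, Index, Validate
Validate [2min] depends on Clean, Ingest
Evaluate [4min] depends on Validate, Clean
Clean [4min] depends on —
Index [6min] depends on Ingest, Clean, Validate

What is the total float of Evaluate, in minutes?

Critical path: Ingest→Validate→Index→Dashboard = 7+2+6+11 = 26, so the finish is 26 minutes.
Longest path through Evaluate: 24 minutes (earliest finish 13, latest finish 15).
Slack of Evaluate = 11 − 9 = 2 minutes.

2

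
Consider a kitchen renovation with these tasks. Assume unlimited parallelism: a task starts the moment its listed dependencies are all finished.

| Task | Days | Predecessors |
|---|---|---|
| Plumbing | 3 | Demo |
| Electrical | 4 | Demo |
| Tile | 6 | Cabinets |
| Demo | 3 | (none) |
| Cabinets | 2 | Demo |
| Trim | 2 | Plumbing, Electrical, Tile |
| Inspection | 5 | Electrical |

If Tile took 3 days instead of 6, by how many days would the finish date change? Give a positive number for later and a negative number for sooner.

-1

Baseline: Demo→Cabinets→Tile→Trim = 3+2+6+2 = 13 → 13 days.
Since Tile is critical, the -3 change carries straight to that chain (now 10 days).
Now Demo→Electrical→Inspection = 3+4+5 = 12 is longest, so the finish becomes 12 days.
Change in finish: 12 − 13 = -1 days.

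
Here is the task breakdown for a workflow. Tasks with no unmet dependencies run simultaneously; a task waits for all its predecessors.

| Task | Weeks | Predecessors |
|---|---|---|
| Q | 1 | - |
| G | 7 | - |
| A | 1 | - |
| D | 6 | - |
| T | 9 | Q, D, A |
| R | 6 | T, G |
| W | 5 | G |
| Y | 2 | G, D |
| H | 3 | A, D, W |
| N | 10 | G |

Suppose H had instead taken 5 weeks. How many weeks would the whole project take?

Actual critical path: D→T→R = 6+9+6 = 21 ⇒ 21 weeks.
H is off the critical path — its longest chain is 15 weeks, giving 6 of slack.
No other chain overtakes it, so the finish is 21 weeks.

21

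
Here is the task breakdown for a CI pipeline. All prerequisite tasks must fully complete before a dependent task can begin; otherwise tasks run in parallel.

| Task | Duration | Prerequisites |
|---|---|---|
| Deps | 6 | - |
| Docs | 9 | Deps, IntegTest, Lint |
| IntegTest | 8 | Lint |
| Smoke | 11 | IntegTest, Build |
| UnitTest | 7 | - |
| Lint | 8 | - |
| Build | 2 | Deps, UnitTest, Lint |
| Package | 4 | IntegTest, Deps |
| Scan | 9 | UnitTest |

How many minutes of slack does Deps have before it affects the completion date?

8

The longest chain is Lint→IntegTest→Smoke = 8+8+11 = 27; overall finish 27 minutes.
Longest path through Deps: 19 minutes (earliest finish 6, latest finish 14).
Float = 27 − 19 = 8.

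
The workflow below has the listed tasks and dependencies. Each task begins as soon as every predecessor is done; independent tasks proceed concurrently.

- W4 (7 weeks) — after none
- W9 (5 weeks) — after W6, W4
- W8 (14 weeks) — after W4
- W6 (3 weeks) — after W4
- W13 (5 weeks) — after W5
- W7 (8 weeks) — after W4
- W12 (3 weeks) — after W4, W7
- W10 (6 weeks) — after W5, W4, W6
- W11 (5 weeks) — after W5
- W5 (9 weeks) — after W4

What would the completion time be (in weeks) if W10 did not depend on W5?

21

With the dependency in place, W4→W5→W10 = 7+9+6 = 22 sets the finish at 22 weeks.
Without W5→W10, W10's earliest start moves from 16 to 10.
The longest chain is now W4→W5→W11 = 7+9+5 = 21, so the job takes 21 weeks.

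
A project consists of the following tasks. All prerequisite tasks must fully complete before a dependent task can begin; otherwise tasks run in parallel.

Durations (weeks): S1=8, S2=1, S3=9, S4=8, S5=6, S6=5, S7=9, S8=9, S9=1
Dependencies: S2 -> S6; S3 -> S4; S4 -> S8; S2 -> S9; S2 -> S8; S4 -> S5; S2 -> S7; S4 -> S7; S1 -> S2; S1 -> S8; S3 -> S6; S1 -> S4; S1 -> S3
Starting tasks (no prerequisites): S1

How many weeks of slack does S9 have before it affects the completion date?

The longest chain is S1→S3→S4→S7 = 8+9+8+9 = 34; overall finish 34 weeks.
Longest path through S9: 10 weeks (earliest finish 10, latest finish 34).
Slack of S9 = 33 − 9 = 24 weeks.

24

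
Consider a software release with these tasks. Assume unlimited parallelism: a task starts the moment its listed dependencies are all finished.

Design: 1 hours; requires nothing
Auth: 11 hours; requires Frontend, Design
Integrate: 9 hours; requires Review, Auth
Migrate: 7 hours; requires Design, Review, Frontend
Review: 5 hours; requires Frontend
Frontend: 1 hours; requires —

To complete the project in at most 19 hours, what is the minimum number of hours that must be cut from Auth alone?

2

Current finish: 21 hours; target: 19.
Auth is on every critical path, so each hour cut from Auth cuts the finish by one (this holds down to a finish of 15).
Need 21 − 19 = 2 hours off Auth → Auth becomes 9 hours, finish becomes 19.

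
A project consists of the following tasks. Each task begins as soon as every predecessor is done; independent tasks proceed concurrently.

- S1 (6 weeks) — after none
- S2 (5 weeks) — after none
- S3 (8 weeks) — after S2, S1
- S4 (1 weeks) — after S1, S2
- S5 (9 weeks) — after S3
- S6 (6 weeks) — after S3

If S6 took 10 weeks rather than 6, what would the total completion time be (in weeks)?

Critical path before the change: S1→S3→S5 = 6+8+9 = 23 giving 23 weeks.
S6 is off the critical path — its longest chain is 20 weeks, giving 3 of slack.
The binding chain switches to S1→S3→S6 = 6+8+10 = 24; finish 24 weeks.

24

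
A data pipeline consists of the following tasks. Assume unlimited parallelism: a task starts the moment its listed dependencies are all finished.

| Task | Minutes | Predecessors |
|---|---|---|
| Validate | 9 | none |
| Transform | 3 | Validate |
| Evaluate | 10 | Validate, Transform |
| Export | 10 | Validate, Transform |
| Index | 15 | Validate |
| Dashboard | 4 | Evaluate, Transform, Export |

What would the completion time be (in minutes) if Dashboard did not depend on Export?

26

Before: longest chain Validate→Transform→Evaluate→Dashboard = 9+3+10+4 = 26, finish 26.
Dropping Export→Dashboard doesn't change Dashboard's earliest start (22); another predecessor still binds.
The longest chain is now Validate→Transform→Evaluate→Dashboard = 9+3+10+4 = 26, so the data pipeline takes 26 minutes.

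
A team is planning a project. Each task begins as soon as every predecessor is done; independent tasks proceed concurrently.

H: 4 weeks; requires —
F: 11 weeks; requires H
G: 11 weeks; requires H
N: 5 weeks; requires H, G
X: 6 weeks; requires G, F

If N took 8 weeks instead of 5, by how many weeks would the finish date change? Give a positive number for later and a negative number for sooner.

2

The binding path is H→F→X = 4+11+6 = 21; finish at 21 weeks.
The longest path through N is only 20 weeks, so N has float 1.
Now H→G→N = 4+11+8 = 23 is longest, so the finish becomes 23 weeks.
Change in finish: 23 − 21 = +2 weeks.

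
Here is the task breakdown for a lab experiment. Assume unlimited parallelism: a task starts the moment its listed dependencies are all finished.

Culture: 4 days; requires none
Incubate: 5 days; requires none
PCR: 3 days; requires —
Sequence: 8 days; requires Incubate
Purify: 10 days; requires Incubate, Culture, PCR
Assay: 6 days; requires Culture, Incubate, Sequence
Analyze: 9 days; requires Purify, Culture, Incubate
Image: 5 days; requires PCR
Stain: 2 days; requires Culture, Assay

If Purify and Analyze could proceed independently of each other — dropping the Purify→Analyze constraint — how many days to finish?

21

Before: longest chain Incubate→Purify→Analyze = 5+10+9 = 24, finish 24.
Without Purify→Analyze, Analyze's earliest start moves from 15 to 5.
After: Incubate→Sequence→Assay→Stain = 5+8+6+2 = 21 → 21 days.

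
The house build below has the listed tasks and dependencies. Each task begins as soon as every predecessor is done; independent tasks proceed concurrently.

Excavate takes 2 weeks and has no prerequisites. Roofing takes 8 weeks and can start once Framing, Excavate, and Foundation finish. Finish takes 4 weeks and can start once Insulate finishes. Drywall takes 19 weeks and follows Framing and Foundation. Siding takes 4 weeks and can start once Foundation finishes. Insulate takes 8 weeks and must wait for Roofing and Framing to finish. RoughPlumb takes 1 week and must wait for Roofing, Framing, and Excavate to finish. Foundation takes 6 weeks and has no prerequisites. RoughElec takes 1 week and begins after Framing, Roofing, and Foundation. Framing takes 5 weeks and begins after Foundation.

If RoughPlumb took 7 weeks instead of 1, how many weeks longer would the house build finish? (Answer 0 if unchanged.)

As given, the longest chain is Foundation→Framing→Roofing→Insulate→Finish = 6+5+8+8+4 = 31, so the finish is 31 weeks.
RoughPlumb has 11 weeks of float (longest path through it is 20).
No other chain overtakes it, so the finish is 31 weeks.
Change in finish: 31 − 31 = +0 weeks.

0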